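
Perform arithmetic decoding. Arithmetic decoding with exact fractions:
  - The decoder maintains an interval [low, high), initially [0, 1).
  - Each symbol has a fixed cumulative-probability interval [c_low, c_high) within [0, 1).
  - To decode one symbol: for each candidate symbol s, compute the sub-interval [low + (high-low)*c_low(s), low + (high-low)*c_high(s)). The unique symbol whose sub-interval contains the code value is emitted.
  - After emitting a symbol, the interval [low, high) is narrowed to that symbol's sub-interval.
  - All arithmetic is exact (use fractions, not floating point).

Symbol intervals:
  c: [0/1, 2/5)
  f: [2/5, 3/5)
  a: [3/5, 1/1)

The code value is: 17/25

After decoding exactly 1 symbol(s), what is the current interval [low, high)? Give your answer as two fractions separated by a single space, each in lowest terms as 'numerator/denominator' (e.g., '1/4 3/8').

Step 1: interval [0/1, 1/1), width = 1/1 - 0/1 = 1/1
  'c': [0/1 + 1/1*0/1, 0/1 + 1/1*2/5) = [0/1, 2/5)
  'f': [0/1 + 1/1*2/5, 0/1 + 1/1*3/5) = [2/5, 3/5)
  'a': [0/1 + 1/1*3/5, 0/1 + 1/1*1/1) = [3/5, 1/1) <- contains code 17/25
  emit 'a', narrow to [3/5, 1/1)

Answer: 3/5 1/1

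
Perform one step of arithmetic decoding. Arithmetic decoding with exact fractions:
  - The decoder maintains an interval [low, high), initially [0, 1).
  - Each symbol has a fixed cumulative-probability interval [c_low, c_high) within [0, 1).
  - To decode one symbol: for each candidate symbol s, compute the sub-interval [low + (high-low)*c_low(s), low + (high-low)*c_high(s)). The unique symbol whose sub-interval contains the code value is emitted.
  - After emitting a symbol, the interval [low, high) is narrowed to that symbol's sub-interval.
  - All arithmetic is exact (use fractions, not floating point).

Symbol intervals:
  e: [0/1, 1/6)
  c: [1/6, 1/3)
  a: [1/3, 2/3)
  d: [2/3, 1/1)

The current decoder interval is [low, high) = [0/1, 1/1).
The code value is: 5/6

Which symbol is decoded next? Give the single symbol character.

Interval width = high − low = 1/1 − 0/1 = 1/1
Scaled code = (code − low) / width = (5/6 − 0/1) / 1/1 = 5/6
  e: [0/1, 1/6) 
  c: [1/6, 1/3) 
  a: [1/3, 2/3) 
  d: [2/3, 1/1) ← scaled code falls here ✓

Answer: d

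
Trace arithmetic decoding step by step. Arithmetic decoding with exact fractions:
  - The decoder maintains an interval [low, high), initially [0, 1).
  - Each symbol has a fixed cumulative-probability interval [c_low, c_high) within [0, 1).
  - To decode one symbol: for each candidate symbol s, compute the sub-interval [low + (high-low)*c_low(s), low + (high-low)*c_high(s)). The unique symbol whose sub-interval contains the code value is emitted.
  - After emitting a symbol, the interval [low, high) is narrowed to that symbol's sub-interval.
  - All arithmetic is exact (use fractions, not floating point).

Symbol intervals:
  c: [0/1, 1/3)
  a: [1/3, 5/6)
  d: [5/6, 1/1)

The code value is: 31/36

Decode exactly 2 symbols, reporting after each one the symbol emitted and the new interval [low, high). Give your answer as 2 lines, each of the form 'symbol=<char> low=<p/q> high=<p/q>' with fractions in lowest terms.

Answer: symbol=d low=5/6 high=1/1
symbol=c low=5/6 high=8/9

Derivation:
Step 1: interval [0/1, 1/1), width = 1/1 - 0/1 = 1/1
  'c': [0/1 + 1/1*0/1, 0/1 + 1/1*1/3) = [0/1, 1/3)
  'a': [0/1 + 1/1*1/3, 0/1 + 1/1*5/6) = [1/3, 5/6)
  'd': [0/1 + 1/1*5/6, 0/1 + 1/1*1/1) = [5/6, 1/1) <- contains code 31/36
  emit 'd', narrow to [5/6, 1/1)
Step 2: interval [5/6, 1/1), width = 1/1 - 5/6 = 1/6
  'c': [5/6 + 1/6*0/1, 5/6 + 1/6*1/3) = [5/6, 8/9) <- contains code 31/36
  'a': [5/6 + 1/6*1/3, 5/6 + 1/6*5/6) = [8/9, 35/36)
  'd': [5/6 + 1/6*5/6, 5/6 + 1/6*1/1) = [35/36, 1/1)
  emit 'c', narrow to [5/6, 8/9)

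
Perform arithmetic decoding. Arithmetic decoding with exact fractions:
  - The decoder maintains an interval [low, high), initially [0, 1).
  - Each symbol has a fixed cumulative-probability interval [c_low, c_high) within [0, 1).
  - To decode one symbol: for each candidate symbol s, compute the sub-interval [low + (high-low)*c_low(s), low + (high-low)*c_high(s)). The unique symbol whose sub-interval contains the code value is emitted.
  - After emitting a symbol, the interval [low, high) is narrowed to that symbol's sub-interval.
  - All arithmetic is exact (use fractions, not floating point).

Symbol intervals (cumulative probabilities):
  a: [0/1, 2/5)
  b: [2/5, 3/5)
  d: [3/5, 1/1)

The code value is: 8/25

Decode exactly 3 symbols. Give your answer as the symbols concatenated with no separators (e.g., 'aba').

Answer: adb

Derivation:
Step 1: interval [0/1, 1/1), width = 1/1 - 0/1 = 1/1
  'a': [0/1 + 1/1*0/1, 0/1 + 1/1*2/5) = [0/1, 2/5) <- contains code 8/25
  'b': [0/1 + 1/1*2/5, 0/1 + 1/1*3/5) = [2/5, 3/5)
  'd': [0/1 + 1/1*3/5, 0/1 + 1/1*1/1) = [3/5, 1/1)
  emit 'a', narrow to [0/1, 2/5)
Step 2: interval [0/1, 2/5), width = 2/5 - 0/1 = 2/5
  'a': [0/1 + 2/5*0/1, 0/1 + 2/5*2/5) = [0/1, 4/25)
  'b': [0/1 + 2/5*2/5, 0/1 + 2/5*3/5) = [4/25, 6/25)
  'd': [0/1 + 2/5*3/5, 0/1 + 2/5*1/1) = [6/25, 2/5) <- contains code 8/25
  emit 'd', narrow to [6/25, 2/5)
Step 3: interval [6/25, 2/5), width = 2/5 - 6/25 = 4/25
  'a': [6/25 + 4/25*0/1, 6/25 + 4/25*2/5) = [6/25, 38/125)
  'b': [6/25 + 4/25*2/5, 6/25 + 4/25*3/5) = [38/125, 42/125) <- contains code 8/25
  'd': [6/25 + 4/25*3/5, 6/25 + 4/25*1/1) = [42/125, 2/5)
  emit 'b', narrow to [38/125, 42/125)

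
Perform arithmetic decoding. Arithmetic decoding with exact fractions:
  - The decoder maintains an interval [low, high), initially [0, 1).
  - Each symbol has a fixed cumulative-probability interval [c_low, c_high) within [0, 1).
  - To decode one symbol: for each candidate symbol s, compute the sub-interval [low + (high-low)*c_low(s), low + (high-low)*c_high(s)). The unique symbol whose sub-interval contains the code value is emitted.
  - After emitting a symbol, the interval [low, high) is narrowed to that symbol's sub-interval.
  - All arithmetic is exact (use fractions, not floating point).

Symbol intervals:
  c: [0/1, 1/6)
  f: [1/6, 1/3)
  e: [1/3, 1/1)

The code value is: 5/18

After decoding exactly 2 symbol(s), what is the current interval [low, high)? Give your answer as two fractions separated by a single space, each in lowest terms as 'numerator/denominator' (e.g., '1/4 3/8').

Step 1: interval [0/1, 1/1), width = 1/1 - 0/1 = 1/1
  'c': [0/1 + 1/1*0/1, 0/1 + 1/1*1/6) = [0/1, 1/6)
  'f': [0/1 + 1/1*1/6, 0/1 + 1/1*1/3) = [1/6, 1/3) <- contains code 5/18
  'e': [0/1 + 1/1*1/3, 0/1 + 1/1*1/1) = [1/3, 1/1)
  emit 'f', narrow to [1/6, 1/3)
Step 2: interval [1/6, 1/3), width = 1/3 - 1/6 = 1/6
  'c': [1/6 + 1/6*0/1, 1/6 + 1/6*1/6) = [1/6, 7/36)
  'f': [1/6 + 1/6*1/6, 1/6 + 1/6*1/3) = [7/36, 2/9)
  'e': [1/6 + 1/6*1/3, 1/6 + 1/6*1/1) = [2/9, 1/3) <- contains code 5/18
  emit 'e', narrow to [2/9, 1/3)

Answer: 2/9 1/3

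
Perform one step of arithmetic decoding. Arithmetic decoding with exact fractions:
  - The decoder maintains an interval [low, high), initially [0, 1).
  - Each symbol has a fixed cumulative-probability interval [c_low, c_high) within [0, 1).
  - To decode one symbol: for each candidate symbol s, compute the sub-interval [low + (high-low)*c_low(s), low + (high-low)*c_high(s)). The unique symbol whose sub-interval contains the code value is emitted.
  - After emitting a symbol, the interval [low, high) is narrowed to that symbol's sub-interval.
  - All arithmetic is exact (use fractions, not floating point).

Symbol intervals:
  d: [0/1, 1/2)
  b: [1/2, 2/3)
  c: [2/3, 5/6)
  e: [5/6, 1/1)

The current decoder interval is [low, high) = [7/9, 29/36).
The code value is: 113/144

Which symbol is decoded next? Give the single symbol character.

Answer: d

Derivation:
Interval width = high − low = 29/36 − 7/9 = 1/36
Scaled code = (code − low) / width = (113/144 − 7/9) / 1/36 = 1/4
  d: [0/1, 1/2) ← scaled code falls here ✓
  b: [1/2, 2/3) 
  c: [2/3, 5/6) 
  e: [5/6, 1/1) 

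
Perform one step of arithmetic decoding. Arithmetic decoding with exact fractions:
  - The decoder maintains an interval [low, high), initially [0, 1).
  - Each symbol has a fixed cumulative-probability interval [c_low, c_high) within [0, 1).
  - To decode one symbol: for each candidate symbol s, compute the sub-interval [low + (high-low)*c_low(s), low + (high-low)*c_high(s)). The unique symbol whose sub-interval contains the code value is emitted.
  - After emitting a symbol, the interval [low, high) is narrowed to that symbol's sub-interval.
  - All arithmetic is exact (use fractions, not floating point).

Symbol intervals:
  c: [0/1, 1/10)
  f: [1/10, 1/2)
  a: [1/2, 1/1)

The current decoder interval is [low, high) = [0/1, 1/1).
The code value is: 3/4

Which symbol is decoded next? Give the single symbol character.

Answer: a

Derivation:
Interval width = high − low = 1/1 − 0/1 = 1/1
Scaled code = (code − low) / width = (3/4 − 0/1) / 1/1 = 3/4
  c: [0/1, 1/10) 
  f: [1/10, 1/2) 
  a: [1/2, 1/1) ← scaled code falls here ✓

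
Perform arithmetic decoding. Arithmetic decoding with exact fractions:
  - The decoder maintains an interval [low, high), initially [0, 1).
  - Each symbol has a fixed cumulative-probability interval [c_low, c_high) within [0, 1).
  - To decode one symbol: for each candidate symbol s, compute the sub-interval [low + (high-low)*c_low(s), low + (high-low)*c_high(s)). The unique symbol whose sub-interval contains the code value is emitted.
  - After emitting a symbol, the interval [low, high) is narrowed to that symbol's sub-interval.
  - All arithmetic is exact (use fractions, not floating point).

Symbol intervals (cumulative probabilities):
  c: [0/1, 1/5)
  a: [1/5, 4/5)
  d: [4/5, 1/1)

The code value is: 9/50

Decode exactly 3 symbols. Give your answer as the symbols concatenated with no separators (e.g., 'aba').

Step 1: interval [0/1, 1/1), width = 1/1 - 0/1 = 1/1
  'c': [0/1 + 1/1*0/1, 0/1 + 1/1*1/5) = [0/1, 1/5) <- contains code 9/50
  'a': [0/1 + 1/1*1/5, 0/1 + 1/1*4/5) = [1/5, 4/5)
  'd': [0/1 + 1/1*4/5, 0/1 + 1/1*1/1) = [4/5, 1/1)
  emit 'c', narrow to [0/1, 1/5)
Step 2: interval [0/1, 1/5), width = 1/5 - 0/1 = 1/5
  'c': [0/1 + 1/5*0/1, 0/1 + 1/5*1/5) = [0/1, 1/25)
  'a': [0/1 + 1/5*1/5, 0/1 + 1/5*4/5) = [1/25, 4/25)
  'd': [0/1 + 1/5*4/5, 0/1 + 1/5*1/1) = [4/25, 1/5) <- contains code 9/50
  emit 'd', narrow to [4/25, 1/5)
Step 3: interval [4/25, 1/5), width = 1/5 - 4/25 = 1/25
  'c': [4/25 + 1/25*0/1, 4/25 + 1/25*1/5) = [4/25, 21/125)
  'a': [4/25 + 1/25*1/5, 4/25 + 1/25*4/5) = [21/125, 24/125) <- contains code 9/50
  'd': [4/25 + 1/25*4/5, 4/25 + 1/25*1/1) = [24/125, 1/5)
  emit 'a', narrow to [21/125, 24/125)

Answer: cda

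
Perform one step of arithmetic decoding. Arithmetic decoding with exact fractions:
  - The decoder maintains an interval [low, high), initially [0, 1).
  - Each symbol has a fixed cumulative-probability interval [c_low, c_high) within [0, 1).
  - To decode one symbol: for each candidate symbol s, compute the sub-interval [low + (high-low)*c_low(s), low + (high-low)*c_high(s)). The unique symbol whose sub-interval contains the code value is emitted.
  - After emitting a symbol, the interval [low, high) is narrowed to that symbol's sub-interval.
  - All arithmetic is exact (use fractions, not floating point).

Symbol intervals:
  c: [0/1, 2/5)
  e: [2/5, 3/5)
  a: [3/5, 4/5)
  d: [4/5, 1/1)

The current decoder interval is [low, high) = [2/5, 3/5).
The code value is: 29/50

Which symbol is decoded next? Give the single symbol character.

Answer: d

Derivation:
Interval width = high − low = 3/5 − 2/5 = 1/5
Scaled code = (code − low) / width = (29/50 − 2/5) / 1/5 = 9/10
  c: [0/1, 2/5) 
  e: [2/5, 3/5) 
  a: [3/5, 4/5) 
  d: [4/5, 1/1) ← scaled code falls here ✓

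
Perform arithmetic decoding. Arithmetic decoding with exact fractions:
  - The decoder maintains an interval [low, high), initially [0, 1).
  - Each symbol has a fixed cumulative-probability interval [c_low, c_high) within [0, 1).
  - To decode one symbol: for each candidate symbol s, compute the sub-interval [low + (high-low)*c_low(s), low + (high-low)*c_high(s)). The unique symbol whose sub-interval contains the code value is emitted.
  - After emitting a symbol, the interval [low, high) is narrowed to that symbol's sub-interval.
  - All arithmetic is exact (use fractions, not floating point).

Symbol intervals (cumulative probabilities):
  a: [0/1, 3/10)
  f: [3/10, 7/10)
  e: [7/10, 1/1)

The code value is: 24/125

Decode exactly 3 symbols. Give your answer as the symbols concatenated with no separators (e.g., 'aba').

Answer: afe

Derivation:
Step 1: interval [0/1, 1/1), width = 1/1 - 0/1 = 1/1
  'a': [0/1 + 1/1*0/1, 0/1 + 1/1*3/10) = [0/1, 3/10) <- contains code 24/125
  'f': [0/1 + 1/1*3/10, 0/1 + 1/1*7/10) = [3/10, 7/10)
  'e': [0/1 + 1/1*7/10, 0/1 + 1/1*1/1) = [7/10, 1/1)
  emit 'a', narrow to [0/1, 3/10)
Step 2: interval [0/1, 3/10), width = 3/10 - 0/1 = 3/10
  'a': [0/1 + 3/10*0/1, 0/1 + 3/10*3/10) = [0/1, 9/100)
  'f': [0/1 + 3/10*3/10, 0/1 + 3/10*7/10) = [9/100, 21/100) <- contains code 24/125
  'e': [0/1 + 3/10*7/10, 0/1 + 3/10*1/1) = [21/100, 3/10)
  emit 'f', narrow to [9/100, 21/100)
Step 3: interval [9/100, 21/100), width = 21/100 - 9/100 = 3/25
  'a': [9/100 + 3/25*0/1, 9/100 + 3/25*3/10) = [9/100, 63/500)
  'f': [9/100 + 3/25*3/10, 9/100 + 3/25*7/10) = [63/500, 87/500)
  'e': [9/100 + 3/25*7/10, 9/100 + 3/25*1/1) = [87/500, 21/100) <- contains code 24/125
  emit 'e', narrow to [87/500, 21/100)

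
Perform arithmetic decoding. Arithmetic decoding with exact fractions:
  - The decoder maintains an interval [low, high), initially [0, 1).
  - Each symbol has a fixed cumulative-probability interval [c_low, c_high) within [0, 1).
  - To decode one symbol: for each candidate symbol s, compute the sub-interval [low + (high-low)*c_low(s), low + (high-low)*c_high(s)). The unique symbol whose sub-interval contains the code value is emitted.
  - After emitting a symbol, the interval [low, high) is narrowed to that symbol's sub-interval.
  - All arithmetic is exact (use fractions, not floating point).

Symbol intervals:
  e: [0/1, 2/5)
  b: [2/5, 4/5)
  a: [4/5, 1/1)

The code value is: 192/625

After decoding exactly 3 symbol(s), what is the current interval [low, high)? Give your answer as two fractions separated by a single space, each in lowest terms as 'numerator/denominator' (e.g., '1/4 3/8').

Answer: 36/125 8/25

Derivation:
Step 1: interval [0/1, 1/1), width = 1/1 - 0/1 = 1/1
  'e': [0/1 + 1/1*0/1, 0/1 + 1/1*2/5) = [0/1, 2/5) <- contains code 192/625
  'b': [0/1 + 1/1*2/5, 0/1 + 1/1*4/5) = [2/5, 4/5)
  'a': [0/1 + 1/1*4/5, 0/1 + 1/1*1/1) = [4/5, 1/1)
  emit 'e', narrow to [0/1, 2/5)
Step 2: interval [0/1, 2/5), width = 2/5 - 0/1 = 2/5
  'e': [0/1 + 2/5*0/1, 0/1 + 2/5*2/5) = [0/1, 4/25)
  'b': [0/1 + 2/5*2/5, 0/1 + 2/5*4/5) = [4/25, 8/25) <- contains code 192/625
  'a': [0/1 + 2/5*4/5, 0/1 + 2/5*1/1) = [8/25, 2/5)
  emit 'b', narrow to [4/25, 8/25)
Step 3: interval [4/25, 8/25), width = 8/25 - 4/25 = 4/25
  'e': [4/25 + 4/25*0/1, 4/25 + 4/25*2/5) = [4/25, 28/125)
  'b': [4/25 + 4/25*2/5, 4/25 + 4/25*4/5) = [28/125, 36/125)
  'a': [4/25 + 4/25*4/5, 4/25 + 4/25*1/1) = [36/125, 8/25) <- contains code 192/625
  emit 'a', narrow to [36/125, 8/25)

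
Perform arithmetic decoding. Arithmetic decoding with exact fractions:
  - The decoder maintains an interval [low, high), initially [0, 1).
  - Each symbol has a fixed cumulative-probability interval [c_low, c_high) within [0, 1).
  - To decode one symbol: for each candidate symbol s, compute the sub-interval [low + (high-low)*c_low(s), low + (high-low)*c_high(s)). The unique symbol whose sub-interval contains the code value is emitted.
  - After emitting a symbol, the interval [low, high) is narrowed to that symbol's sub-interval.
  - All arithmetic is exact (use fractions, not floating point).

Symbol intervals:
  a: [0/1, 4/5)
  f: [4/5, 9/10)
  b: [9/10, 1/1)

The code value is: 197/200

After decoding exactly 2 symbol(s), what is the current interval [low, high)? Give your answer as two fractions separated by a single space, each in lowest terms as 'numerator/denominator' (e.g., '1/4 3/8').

Answer: 49/50 99/100

Derivation:
Step 1: interval [0/1, 1/1), width = 1/1 - 0/1 = 1/1
  'a': [0/1 + 1/1*0/1, 0/1 + 1/1*4/5) = [0/1, 4/5)
  'f': [0/1 + 1/1*4/5, 0/1 + 1/1*9/10) = [4/5, 9/10)
  'b': [0/1 + 1/1*9/10, 0/1 + 1/1*1/1) = [9/10, 1/1) <- contains code 197/200
  emit 'b', narrow to [9/10, 1/1)
Step 2: interval [9/10, 1/1), width = 1/1 - 9/10 = 1/10
  'a': [9/10 + 1/10*0/1, 9/10 + 1/10*4/5) = [9/10, 49/50)
  'f': [9/10 + 1/10*4/5, 9/10 + 1/10*9/10) = [49/50, 99/100) <- contains code 197/200
  'b': [9/10 + 1/10*9/10, 9/10 + 1/10*1/1) = [99/100, 1/1)
  emit 'f', narrow to [49/50, 99/100)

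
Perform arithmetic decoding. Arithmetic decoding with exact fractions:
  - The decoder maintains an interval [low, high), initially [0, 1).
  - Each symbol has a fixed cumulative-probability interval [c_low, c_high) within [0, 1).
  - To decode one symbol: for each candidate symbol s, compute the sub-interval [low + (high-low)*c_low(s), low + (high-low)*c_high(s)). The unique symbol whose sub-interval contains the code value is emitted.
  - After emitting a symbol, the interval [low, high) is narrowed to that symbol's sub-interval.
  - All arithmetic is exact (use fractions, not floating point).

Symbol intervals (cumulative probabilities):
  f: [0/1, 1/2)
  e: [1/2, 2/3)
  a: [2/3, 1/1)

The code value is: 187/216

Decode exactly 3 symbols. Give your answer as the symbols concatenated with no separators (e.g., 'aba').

Step 1: interval [0/1, 1/1), width = 1/1 - 0/1 = 1/1
  'f': [0/1 + 1/1*0/1, 0/1 + 1/1*1/2) = [0/1, 1/2)
  'e': [0/1 + 1/1*1/2, 0/1 + 1/1*2/3) = [1/2, 2/3)
  'a': [0/1 + 1/1*2/3, 0/1 + 1/1*1/1) = [2/3, 1/1) <- contains code 187/216
  emit 'a', narrow to [2/3, 1/1)
Step 2: interval [2/3, 1/1), width = 1/1 - 2/3 = 1/3
  'f': [2/3 + 1/3*0/1, 2/3 + 1/3*1/2) = [2/3, 5/6)
  'e': [2/3 + 1/3*1/2, 2/3 + 1/3*2/3) = [5/6, 8/9) <- contains code 187/216
  'a': [2/3 + 1/3*2/3, 2/3 + 1/3*1/1) = [8/9, 1/1)
  emit 'e', narrow to [5/6, 8/9)
Step 3: interval [5/6, 8/9), width = 8/9 - 5/6 = 1/18
  'f': [5/6 + 1/18*0/1, 5/6 + 1/18*1/2) = [5/6, 31/36)
  'e': [5/6 + 1/18*1/2, 5/6 + 1/18*2/3) = [31/36, 47/54) <- contains code 187/216
  'a': [5/6 + 1/18*2/3, 5/6 + 1/18*1/1) = [47/54, 8/9)
  emit 'e', narrow to [31/36, 47/54)

Answer: aee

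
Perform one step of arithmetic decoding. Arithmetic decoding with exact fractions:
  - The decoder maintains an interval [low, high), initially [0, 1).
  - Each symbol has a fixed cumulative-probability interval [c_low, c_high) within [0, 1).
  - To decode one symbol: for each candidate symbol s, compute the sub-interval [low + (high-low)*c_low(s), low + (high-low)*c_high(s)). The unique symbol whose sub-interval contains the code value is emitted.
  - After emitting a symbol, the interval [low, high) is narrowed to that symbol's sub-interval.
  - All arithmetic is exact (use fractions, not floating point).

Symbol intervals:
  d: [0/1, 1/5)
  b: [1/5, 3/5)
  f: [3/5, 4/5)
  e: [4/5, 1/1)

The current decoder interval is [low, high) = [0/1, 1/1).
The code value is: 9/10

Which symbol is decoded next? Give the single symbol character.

Interval width = high − low = 1/1 − 0/1 = 1/1
Scaled code = (code − low) / width = (9/10 − 0/1) / 1/1 = 9/10
  d: [0/1, 1/5) 
  b: [1/5, 3/5) 
  f: [3/5, 4/5) 
  e: [4/5, 1/1) ← scaled code falls here ✓

Answer: e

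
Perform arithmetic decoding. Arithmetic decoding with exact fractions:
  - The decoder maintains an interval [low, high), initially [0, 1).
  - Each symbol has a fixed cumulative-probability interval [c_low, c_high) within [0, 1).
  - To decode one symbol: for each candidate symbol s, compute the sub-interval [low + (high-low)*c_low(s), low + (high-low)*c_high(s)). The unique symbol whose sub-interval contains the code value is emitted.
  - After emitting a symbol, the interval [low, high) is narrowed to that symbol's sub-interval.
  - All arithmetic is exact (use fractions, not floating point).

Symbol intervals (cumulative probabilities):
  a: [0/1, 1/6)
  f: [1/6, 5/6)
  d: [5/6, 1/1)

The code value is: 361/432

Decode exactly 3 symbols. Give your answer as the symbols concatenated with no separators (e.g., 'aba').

Step 1: interval [0/1, 1/1), width = 1/1 - 0/1 = 1/1
  'a': [0/1 + 1/1*0/1, 0/1 + 1/1*1/6) = [0/1, 1/6)
  'f': [0/1 + 1/1*1/6, 0/1 + 1/1*5/6) = [1/6, 5/6)
  'd': [0/1 + 1/1*5/6, 0/1 + 1/1*1/1) = [5/6, 1/1) <- contains code 361/432
  emit 'd', narrow to [5/6, 1/1)
Step 2: interval [5/6, 1/1), width = 1/1 - 5/6 = 1/6
  'a': [5/6 + 1/6*0/1, 5/6 + 1/6*1/6) = [5/6, 31/36) <- contains code 361/432
  'f': [5/6 + 1/6*1/6, 5/6 + 1/6*5/6) = [31/36, 35/36)
  'd': [5/6 + 1/6*5/6, 5/6 + 1/6*1/1) = [35/36, 1/1)
  emit 'a', narrow to [5/6, 31/36)
Step 3: interval [5/6, 31/36), width = 31/36 - 5/6 = 1/36
  'a': [5/6 + 1/36*0/1, 5/6 + 1/36*1/6) = [5/6, 181/216) <- contains code 361/432
  'f': [5/6 + 1/36*1/6, 5/6 + 1/36*5/6) = [181/216, 185/216)
  'd': [5/6 + 1/36*5/6, 5/6 + 1/36*1/1) = [185/216, 31/36)
  emit 'a', narrow to [5/6, 181/216)

Answer: daa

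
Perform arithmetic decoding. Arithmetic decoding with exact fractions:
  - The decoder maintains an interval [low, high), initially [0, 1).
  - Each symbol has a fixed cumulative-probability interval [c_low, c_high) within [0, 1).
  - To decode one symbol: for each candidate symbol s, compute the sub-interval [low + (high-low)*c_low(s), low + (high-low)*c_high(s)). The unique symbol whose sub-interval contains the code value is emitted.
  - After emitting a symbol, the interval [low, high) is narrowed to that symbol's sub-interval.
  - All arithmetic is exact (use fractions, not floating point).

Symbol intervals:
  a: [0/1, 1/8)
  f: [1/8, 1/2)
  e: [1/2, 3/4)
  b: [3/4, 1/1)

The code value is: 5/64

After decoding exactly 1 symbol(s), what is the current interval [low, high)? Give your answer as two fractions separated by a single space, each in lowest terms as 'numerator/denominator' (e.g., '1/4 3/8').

Step 1: interval [0/1, 1/1), width = 1/1 - 0/1 = 1/1
  'a': [0/1 + 1/1*0/1, 0/1 + 1/1*1/8) = [0/1, 1/8) <- contains code 5/64
  'f': [0/1 + 1/1*1/8, 0/1 + 1/1*1/2) = [1/8, 1/2)
  'e': [0/1 + 1/1*1/2, 0/1 + 1/1*3/4) = [1/2, 3/4)
  'b': [0/1 + 1/1*3/4, 0/1 + 1/1*1/1) = [3/4, 1/1)
  emit 'a', narrow to [0/1, 1/8)

Answer: 0/1 1/8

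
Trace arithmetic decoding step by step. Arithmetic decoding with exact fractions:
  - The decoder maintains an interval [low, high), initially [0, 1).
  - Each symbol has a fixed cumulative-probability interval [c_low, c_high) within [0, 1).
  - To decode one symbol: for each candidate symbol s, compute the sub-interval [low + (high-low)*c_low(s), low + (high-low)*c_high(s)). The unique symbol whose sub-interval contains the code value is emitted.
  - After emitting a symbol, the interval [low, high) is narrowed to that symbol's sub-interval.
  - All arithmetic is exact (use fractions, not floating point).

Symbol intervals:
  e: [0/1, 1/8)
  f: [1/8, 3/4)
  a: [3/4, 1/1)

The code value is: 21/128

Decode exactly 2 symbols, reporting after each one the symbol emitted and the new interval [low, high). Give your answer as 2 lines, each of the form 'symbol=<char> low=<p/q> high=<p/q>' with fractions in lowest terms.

Answer: symbol=f low=1/8 high=3/4
symbol=e low=1/8 high=13/64

Derivation:
Step 1: interval [0/1, 1/1), width = 1/1 - 0/1 = 1/1
  'e': [0/1 + 1/1*0/1, 0/1 + 1/1*1/8) = [0/1, 1/8)
  'f': [0/1 + 1/1*1/8, 0/1 + 1/1*3/4) = [1/8, 3/4) <- contains code 21/128
  'a': [0/1 + 1/1*3/4, 0/1 + 1/1*1/1) = [3/4, 1/1)
  emit 'f', narrow to [1/8, 3/4)
Step 2: interval [1/8, 3/4), width = 3/4 - 1/8 = 5/8
  'e': [1/8 + 5/8*0/1, 1/8 + 5/8*1/8) = [1/8, 13/64) <- contains code 21/128
  'f': [1/8 + 5/8*1/8, 1/8 + 5/8*3/4) = [13/64, 19/32)
  'a': [1/8 + 5/8*3/4, 1/8 + 5/8*1/1) = [19/32, 3/4)
  emit 'e', narrow to [1/8, 13/64)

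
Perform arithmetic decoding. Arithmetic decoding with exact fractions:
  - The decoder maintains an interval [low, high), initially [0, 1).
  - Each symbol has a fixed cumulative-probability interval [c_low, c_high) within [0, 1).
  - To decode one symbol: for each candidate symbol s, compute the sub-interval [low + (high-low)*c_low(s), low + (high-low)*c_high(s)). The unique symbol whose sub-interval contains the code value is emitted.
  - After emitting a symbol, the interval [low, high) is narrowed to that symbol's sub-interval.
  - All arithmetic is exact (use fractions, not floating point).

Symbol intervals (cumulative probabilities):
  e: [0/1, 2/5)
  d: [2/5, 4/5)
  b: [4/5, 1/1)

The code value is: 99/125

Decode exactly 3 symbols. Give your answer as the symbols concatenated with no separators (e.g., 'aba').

Answer: dbb

Derivation:
Step 1: interval [0/1, 1/1), width = 1/1 - 0/1 = 1/1
  'e': [0/1 + 1/1*0/1, 0/1 + 1/1*2/5) = [0/1, 2/5)
  'd': [0/1 + 1/1*2/5, 0/1 + 1/1*4/5) = [2/5, 4/5) <- contains code 99/125
  'b': [0/1 + 1/1*4/5, 0/1 + 1/1*1/1) = [4/5, 1/1)
  emit 'd', narrow to [2/5, 4/5)
Step 2: interval [2/5, 4/5), width = 4/5 - 2/5 = 2/5
  'e': [2/5 + 2/5*0/1, 2/5 + 2/5*2/5) = [2/5, 14/25)
  'd': [2/5 + 2/5*2/5, 2/5 + 2/5*4/5) = [14/25, 18/25)
  'b': [2/5 + 2/5*4/5, 2/5 + 2/5*1/1) = [18/25, 4/5) <- contains code 99/125
  emit 'b', narrow to [18/25, 4/5)
Step 3: interval [18/25, 4/5), width = 4/5 - 18/25 = 2/25
  'e': [18/25 + 2/25*0/1, 18/25 + 2/25*2/5) = [18/25, 94/125)
  'd': [18/25 + 2/25*2/5, 18/25 + 2/25*4/5) = [94/125, 98/125)
  'b': [18/25 + 2/25*4/5, 18/25 + 2/25*1/1) = [98/125, 4/5) <- contains code 99/125
  emit 'b', narrow to [98/125, 4/5)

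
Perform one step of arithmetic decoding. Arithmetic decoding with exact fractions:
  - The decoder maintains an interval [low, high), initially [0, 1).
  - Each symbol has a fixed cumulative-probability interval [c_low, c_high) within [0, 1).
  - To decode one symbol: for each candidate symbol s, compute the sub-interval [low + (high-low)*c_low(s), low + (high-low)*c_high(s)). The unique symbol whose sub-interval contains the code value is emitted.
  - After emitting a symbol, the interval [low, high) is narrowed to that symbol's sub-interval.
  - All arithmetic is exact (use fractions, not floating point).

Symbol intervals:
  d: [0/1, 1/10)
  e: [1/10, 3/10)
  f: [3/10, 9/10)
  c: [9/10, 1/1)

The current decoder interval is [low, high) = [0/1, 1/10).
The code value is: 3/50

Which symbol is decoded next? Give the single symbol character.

Interval width = high − low = 1/10 − 0/1 = 1/10
Scaled code = (code − low) / width = (3/50 − 0/1) / 1/10 = 3/5
  d: [0/1, 1/10) 
  e: [1/10, 3/10) 
  f: [3/10, 9/10) ← scaled code falls here ✓
  c: [9/10, 1/1) 

Answer: f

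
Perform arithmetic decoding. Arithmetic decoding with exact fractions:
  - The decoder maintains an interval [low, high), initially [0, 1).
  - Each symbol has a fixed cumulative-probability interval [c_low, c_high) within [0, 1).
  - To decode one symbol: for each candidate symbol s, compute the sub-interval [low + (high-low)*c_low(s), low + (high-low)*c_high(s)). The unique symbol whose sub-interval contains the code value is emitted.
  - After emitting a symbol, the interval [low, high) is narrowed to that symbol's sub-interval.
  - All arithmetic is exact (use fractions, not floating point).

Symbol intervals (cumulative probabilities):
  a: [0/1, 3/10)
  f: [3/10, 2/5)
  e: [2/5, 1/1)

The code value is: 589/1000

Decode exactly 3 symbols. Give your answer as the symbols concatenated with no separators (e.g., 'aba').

Step 1: interval [0/1, 1/1), width = 1/1 - 0/1 = 1/1
  'a': [0/1 + 1/1*0/1, 0/1 + 1/1*3/10) = [0/1, 3/10)
  'f': [0/1 + 1/1*3/10, 0/1 + 1/1*2/5) = [3/10, 2/5)
  'e': [0/1 + 1/1*2/5, 0/1 + 1/1*1/1) = [2/5, 1/1) <- contains code 589/1000
  emit 'e', narrow to [2/5, 1/1)
Step 2: interval [2/5, 1/1), width = 1/1 - 2/5 = 3/5
  'a': [2/5 + 3/5*0/1, 2/5 + 3/5*3/10) = [2/5, 29/50)
  'f': [2/5 + 3/5*3/10, 2/5 + 3/5*2/5) = [29/50, 16/25) <- contains code 589/1000
  'e': [2/5 + 3/5*2/5, 2/5 + 3/5*1/1) = [16/25, 1/1)
  emit 'f', narrow to [29/50, 16/25)
Step 3: interval [29/50, 16/25), width = 16/25 - 29/50 = 3/50
  'a': [29/50 + 3/50*0/1, 29/50 + 3/50*3/10) = [29/50, 299/500) <- contains code 589/1000
  'f': [29/50 + 3/50*3/10, 29/50 + 3/50*2/5) = [299/500, 151/250)
  'e': [29/50 + 3/50*2/5, 29/50 + 3/50*1/1) = [151/250, 16/25)
  emit 'a', narrow to [29/50, 299/500)

Answer: efa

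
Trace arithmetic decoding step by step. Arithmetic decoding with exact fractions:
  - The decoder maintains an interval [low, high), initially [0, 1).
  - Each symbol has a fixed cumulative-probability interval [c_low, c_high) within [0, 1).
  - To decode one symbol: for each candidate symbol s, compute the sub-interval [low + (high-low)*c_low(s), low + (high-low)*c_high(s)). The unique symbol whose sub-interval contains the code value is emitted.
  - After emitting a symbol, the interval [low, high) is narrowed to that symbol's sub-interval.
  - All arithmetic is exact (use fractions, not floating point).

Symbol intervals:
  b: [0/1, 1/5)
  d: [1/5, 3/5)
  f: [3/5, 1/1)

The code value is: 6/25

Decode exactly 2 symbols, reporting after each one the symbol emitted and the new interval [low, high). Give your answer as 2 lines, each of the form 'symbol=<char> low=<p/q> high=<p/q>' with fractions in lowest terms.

Answer: symbol=d low=1/5 high=3/5
symbol=b low=1/5 high=7/25

Derivation:
Step 1: interval [0/1, 1/1), width = 1/1 - 0/1 = 1/1
  'b': [0/1 + 1/1*0/1, 0/1 + 1/1*1/5) = [0/1, 1/5)
  'd': [0/1 + 1/1*1/5, 0/1 + 1/1*3/5) = [1/5, 3/5) <- contains code 6/25
  'f': [0/1 + 1/1*3/5, 0/1 + 1/1*1/1) = [3/5, 1/1)
  emit 'd', narrow to [1/5, 3/5)
Step 2: interval [1/5, 3/5), width = 3/5 - 1/5 = 2/5
  'b': [1/5 + 2/5*0/1, 1/5 + 2/5*1/5) = [1/5, 7/25) <- contains code 6/25
  'd': [1/5 + 2/5*1/5, 1/5 + 2/5*3/5) = [7/25, 11/25)
  'f': [1/5 + 2/5*3/5, 1/5 + 2/5*1/1) = [11/25, 3/5)
  emit 'b', narrow to [1/5, 7/25)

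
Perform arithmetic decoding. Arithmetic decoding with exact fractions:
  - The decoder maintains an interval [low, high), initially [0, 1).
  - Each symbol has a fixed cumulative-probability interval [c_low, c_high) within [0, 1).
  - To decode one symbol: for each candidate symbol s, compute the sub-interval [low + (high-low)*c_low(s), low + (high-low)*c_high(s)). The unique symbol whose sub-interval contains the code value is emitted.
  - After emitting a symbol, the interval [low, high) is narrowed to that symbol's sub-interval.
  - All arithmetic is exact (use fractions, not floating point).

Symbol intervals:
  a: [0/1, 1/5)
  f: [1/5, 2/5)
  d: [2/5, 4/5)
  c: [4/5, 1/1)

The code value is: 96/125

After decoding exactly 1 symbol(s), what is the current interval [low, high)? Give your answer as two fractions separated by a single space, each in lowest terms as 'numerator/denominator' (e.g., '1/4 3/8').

Step 1: interval [0/1, 1/1), width = 1/1 - 0/1 = 1/1
  'a': [0/1 + 1/1*0/1, 0/1 + 1/1*1/5) = [0/1, 1/5)
  'f': [0/1 + 1/1*1/5, 0/1 + 1/1*2/5) = [1/5, 2/5)
  'd': [0/1 + 1/1*2/5, 0/1 + 1/1*4/5) = [2/5, 4/5) <- contains code 96/125
  'c': [0/1 + 1/1*4/5, 0/1 + 1/1*1/1) = [4/5, 1/1)
  emit 'd', narrow to [2/5, 4/5)

Answer: 2/5 4/5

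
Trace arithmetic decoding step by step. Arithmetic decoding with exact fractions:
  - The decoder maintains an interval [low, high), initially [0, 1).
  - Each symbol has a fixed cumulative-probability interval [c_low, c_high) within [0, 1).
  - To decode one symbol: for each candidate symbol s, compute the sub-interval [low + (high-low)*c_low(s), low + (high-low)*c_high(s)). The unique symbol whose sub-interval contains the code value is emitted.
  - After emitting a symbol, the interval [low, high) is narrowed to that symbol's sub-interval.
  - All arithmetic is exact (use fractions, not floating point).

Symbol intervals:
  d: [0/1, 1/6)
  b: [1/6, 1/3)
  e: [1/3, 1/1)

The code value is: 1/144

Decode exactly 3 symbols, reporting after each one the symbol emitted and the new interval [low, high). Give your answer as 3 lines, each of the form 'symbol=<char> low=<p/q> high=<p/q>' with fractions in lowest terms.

Answer: symbol=d low=0/1 high=1/6
symbol=d low=0/1 high=1/36
symbol=b low=1/216 high=1/108

Derivation:
Step 1: interval [0/1, 1/1), width = 1/1 - 0/1 = 1/1
  'd': [0/1 + 1/1*0/1, 0/1 + 1/1*1/6) = [0/1, 1/6) <- contains code 1/144
  'b': [0/1 + 1/1*1/6, 0/1 + 1/1*1/3) = [1/6, 1/3)
  'e': [0/1 + 1/1*1/3, 0/1 + 1/1*1/1) = [1/3, 1/1)
  emit 'd', narrow to [0/1, 1/6)
Step 2: interval [0/1, 1/6), width = 1/6 - 0/1 = 1/6
  'd': [0/1 + 1/6*0/1, 0/1 + 1/6*1/6) = [0/1, 1/36) <- contains code 1/144
  'b': [0/1 + 1/6*1/6, 0/1 + 1/6*1/3) = [1/36, 1/18)
  'e': [0/1 + 1/6*1/3, 0/1 + 1/6*1/1) = [1/18, 1/6)
  emit 'd', narrow to [0/1, 1/36)
Step 3: interval [0/1, 1/36), width = 1/36 - 0/1 = 1/36
  'd': [0/1 + 1/36*0/1, 0/1 + 1/36*1/6) = [0/1, 1/216)
  'b': [0/1 + 1/36*1/6, 0/1 + 1/36*1/3) = [1/216, 1/108) <- contains code 1/144
  'e': [0/1 + 1/36*1/3, 0/1 + 1/36*1/1) = [1/108, 1/36)
  emit 'b', narrow to [1/216, 1/108)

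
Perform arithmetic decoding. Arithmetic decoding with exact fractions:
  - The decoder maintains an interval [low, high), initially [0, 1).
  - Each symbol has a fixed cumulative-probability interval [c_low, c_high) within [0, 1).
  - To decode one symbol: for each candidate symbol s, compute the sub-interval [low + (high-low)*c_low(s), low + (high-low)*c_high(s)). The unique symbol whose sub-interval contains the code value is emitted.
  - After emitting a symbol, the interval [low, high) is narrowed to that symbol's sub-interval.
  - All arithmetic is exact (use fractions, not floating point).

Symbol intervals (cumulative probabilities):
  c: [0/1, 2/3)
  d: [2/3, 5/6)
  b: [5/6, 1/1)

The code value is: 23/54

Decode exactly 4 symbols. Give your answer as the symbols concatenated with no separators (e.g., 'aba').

Step 1: interval [0/1, 1/1), width = 1/1 - 0/1 = 1/1
  'c': [0/1 + 1/1*0/1, 0/1 + 1/1*2/3) = [0/1, 2/3) <- contains code 23/54
  'd': [0/1 + 1/1*2/3, 0/1 + 1/1*5/6) = [2/3, 5/6)
  'b': [0/1 + 1/1*5/6, 0/1 + 1/1*1/1) = [5/6, 1/1)
  emit 'c', narrow to [0/1, 2/3)
Step 2: interval [0/1, 2/3), width = 2/3 - 0/1 = 2/3
  'c': [0/1 + 2/3*0/1, 0/1 + 2/3*2/3) = [0/1, 4/9) <- contains code 23/54
  'd': [0/1 + 2/3*2/3, 0/1 + 2/3*5/6) = [4/9, 5/9)
  'b': [0/1 + 2/3*5/6, 0/1 + 2/3*1/1) = [5/9, 2/3)
  emit 'c', narrow to [0/1, 4/9)
Step 3: interval [0/1, 4/9), width = 4/9 - 0/1 = 4/9
  'c': [0/1 + 4/9*0/1, 0/1 + 4/9*2/3) = [0/1, 8/27)
  'd': [0/1 + 4/9*2/3, 0/1 + 4/9*5/6) = [8/27, 10/27)
  'b': [0/1 + 4/9*5/6, 0/1 + 4/9*1/1) = [10/27, 4/9) <- contains code 23/54
  emit 'b', narrow to [10/27, 4/9)
Step 4: interval [10/27, 4/9), width = 4/9 - 10/27 = 2/27
  'c': [10/27 + 2/27*0/1, 10/27 + 2/27*2/3) = [10/27, 34/81)
  'd': [10/27 + 2/27*2/3, 10/27 + 2/27*5/6) = [34/81, 35/81) <- contains code 23/54
  'b': [10/27 + 2/27*5/6, 10/27 + 2/27*1/1) = [35/81, 4/9)
  emit 'd', narrow to [34/81, 35/81)

Answer: ccbd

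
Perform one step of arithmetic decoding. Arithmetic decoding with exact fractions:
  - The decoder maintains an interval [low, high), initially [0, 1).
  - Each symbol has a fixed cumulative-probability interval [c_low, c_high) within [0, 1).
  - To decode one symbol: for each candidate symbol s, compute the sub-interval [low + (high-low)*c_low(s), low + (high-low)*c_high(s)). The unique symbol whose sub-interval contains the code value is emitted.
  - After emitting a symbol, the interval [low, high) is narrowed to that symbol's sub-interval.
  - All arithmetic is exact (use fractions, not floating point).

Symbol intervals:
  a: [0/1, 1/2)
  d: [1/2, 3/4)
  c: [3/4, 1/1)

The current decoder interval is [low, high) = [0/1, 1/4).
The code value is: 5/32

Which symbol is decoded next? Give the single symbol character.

Answer: d

Derivation:
Interval width = high − low = 1/4 − 0/1 = 1/4
Scaled code = (code − low) / width = (5/32 − 0/1) / 1/4 = 5/8
  a: [0/1, 1/2) 
  d: [1/2, 3/4) ← scaled code falls here ✓
  c: [3/4, 1/1) 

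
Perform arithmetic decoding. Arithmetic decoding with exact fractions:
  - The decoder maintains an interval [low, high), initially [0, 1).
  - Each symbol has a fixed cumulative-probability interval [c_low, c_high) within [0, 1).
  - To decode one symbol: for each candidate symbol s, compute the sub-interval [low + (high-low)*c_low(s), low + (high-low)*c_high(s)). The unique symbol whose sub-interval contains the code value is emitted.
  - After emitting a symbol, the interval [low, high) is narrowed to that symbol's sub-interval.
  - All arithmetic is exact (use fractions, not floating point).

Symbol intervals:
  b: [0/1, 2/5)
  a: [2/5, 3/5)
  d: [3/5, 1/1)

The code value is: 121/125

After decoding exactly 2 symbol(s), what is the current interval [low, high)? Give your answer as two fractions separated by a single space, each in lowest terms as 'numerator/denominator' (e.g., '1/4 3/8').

Answer: 21/25 1/1

Derivation:
Step 1: interval [0/1, 1/1), width = 1/1 - 0/1 = 1/1
  'b': [0/1 + 1/1*0/1, 0/1 + 1/1*2/5) = [0/1, 2/5)
  'a': [0/1 + 1/1*2/5, 0/1 + 1/1*3/5) = [2/5, 3/5)
  'd': [0/1 + 1/1*3/5, 0/1 + 1/1*1/1) = [3/5, 1/1) <- contains code 121/125
  emit 'd', narrow to [3/5, 1/1)
Step 2: interval [3/5, 1/1), width = 1/1 - 3/5 = 2/5
  'b': [3/5 + 2/5*0/1, 3/5 + 2/5*2/5) = [3/5, 19/25)
  'a': [3/5 + 2/5*2/5, 3/5 + 2/5*3/5) = [19/25, 21/25)
  'd': [3/5 + 2/5*3/5, 3/5 + 2/5*1/1) = [21/25, 1/1) <- contains code 121/125
  emit 'd', narrow to [21/25, 1/1)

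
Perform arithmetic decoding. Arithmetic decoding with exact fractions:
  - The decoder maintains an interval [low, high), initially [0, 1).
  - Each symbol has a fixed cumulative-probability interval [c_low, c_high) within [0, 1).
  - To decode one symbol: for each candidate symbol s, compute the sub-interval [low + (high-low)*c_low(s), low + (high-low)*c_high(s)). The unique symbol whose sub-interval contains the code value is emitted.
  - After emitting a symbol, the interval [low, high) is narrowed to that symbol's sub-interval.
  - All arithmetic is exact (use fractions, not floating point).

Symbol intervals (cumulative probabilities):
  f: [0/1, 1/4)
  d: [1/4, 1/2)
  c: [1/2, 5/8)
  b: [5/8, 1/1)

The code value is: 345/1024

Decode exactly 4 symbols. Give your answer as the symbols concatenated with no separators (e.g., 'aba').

Answer: dddc

Derivation:
Step 1: interval [0/1, 1/1), width = 1/1 - 0/1 = 1/1
  'f': [0/1 + 1/1*0/1, 0/1 + 1/1*1/4) = [0/1, 1/4)
  'd': [0/1 + 1/1*1/4, 0/1 + 1/1*1/2) = [1/4, 1/2) <- contains code 345/1024
  'c': [0/1 + 1/1*1/2, 0/1 + 1/1*5/8) = [1/2, 5/8)
  'b': [0/1 + 1/1*5/8, 0/1 + 1/1*1/1) = [5/8, 1/1)
  emit 'd', narrow to [1/4, 1/2)
Step 2: interval [1/4, 1/2), width = 1/2 - 1/4 = 1/4
  'f': [1/4 + 1/4*0/1, 1/4 + 1/4*1/4) = [1/4, 5/16)
  'd': [1/4 + 1/4*1/4, 1/4 + 1/4*1/2) = [5/16, 3/8) <- contains code 345/1024
  'c': [1/4 + 1/4*1/2, 1/4 + 1/4*5/8) = [3/8, 13/32)
  'b': [1/4 + 1/4*5/8, 1/4 + 1/4*1/1) = [13/32, 1/2)
  emit 'd', narrow to [5/16, 3/8)
Step 3: interval [5/16, 3/8), width = 3/8 - 5/16 = 1/16
  'f': [5/16 + 1/16*0/1, 5/16 + 1/16*1/4) = [5/16, 21/64)
  'd': [5/16 + 1/16*1/4, 5/16 + 1/16*1/2) = [21/64, 11/32) <- contains code 345/1024
  'c': [5/16 + 1/16*1/2, 5/16 + 1/16*5/8) = [11/32, 45/128)
  'b': [5/16 + 1/16*5/8, 5/16 + 1/16*1/1) = [45/128, 3/8)
  emit 'd', narrow to [21/64, 11/32)
Step 4: interval [21/64, 11/32), width = 11/32 - 21/64 = 1/64
  'f': [21/64 + 1/64*0/1, 21/64 + 1/64*1/4) = [21/64, 85/256)
  'd': [21/64 + 1/64*1/4, 21/64 + 1/64*1/2) = [85/256, 43/128)
  'c': [21/64 + 1/64*1/2, 21/64 + 1/64*5/8) = [43/128, 173/512) <- contains code 345/1024
  'b': [21/64 + 1/64*5/8, 21/64 + 1/64*1/1) = [173/512, 11/32)
  emit 'c', narrow to [43/128, 173/512)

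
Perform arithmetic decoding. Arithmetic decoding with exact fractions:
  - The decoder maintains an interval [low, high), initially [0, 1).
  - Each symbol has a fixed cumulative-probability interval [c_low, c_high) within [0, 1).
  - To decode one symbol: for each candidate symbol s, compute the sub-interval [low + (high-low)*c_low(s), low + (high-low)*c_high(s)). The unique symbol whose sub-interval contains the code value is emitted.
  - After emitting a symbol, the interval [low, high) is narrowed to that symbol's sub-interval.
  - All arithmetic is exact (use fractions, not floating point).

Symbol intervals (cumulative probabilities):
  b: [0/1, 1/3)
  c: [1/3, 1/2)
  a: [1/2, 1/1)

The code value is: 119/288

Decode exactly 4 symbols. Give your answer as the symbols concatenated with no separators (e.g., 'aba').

Step 1: interval [0/1, 1/1), width = 1/1 - 0/1 = 1/1
  'b': [0/1 + 1/1*0/1, 0/1 + 1/1*1/3) = [0/1, 1/3)
  'c': [0/1 + 1/1*1/3, 0/1 + 1/1*1/2) = [1/3, 1/2) <- contains code 119/288
  'a': [0/1 + 1/1*1/2, 0/1 + 1/1*1/1) = [1/2, 1/1)
  emit 'c', narrow to [1/3, 1/2)
Step 2: interval [1/3, 1/2), width = 1/2 - 1/3 = 1/6
  'b': [1/3 + 1/6*0/1, 1/3 + 1/6*1/3) = [1/3, 7/18)
  'c': [1/3 + 1/6*1/3, 1/3 + 1/6*1/2) = [7/18, 5/12) <- contains code 119/288
  'a': [1/3 + 1/6*1/2, 1/3 + 1/6*1/1) = [5/12, 1/2)
  emit 'c', narrow to [7/18, 5/12)
Step 3: interval [7/18, 5/12), width = 5/12 - 7/18 = 1/36
  'b': [7/18 + 1/36*0/1, 7/18 + 1/36*1/3) = [7/18, 43/108)
  'c': [7/18 + 1/36*1/3, 7/18 + 1/36*1/2) = [43/108, 29/72)
  'a': [7/18 + 1/36*1/2, 7/18 + 1/36*1/1) = [29/72, 5/12) <- contains code 119/288
  emit 'a', narrow to [29/72, 5/12)
Step 4: interval [29/72, 5/12), width = 5/12 - 29/72 = 1/72
  'b': [29/72 + 1/72*0/1, 29/72 + 1/72*1/3) = [29/72, 11/27)
  'c': [29/72 + 1/72*1/3, 29/72 + 1/72*1/2) = [11/27, 59/144)
  'a': [29/72 + 1/72*1/2, 29/72 + 1/72*1/1) = [59/144, 5/12) <- contains code 119/288
  emit 'a', narrow to [59/144, 5/12)

Answer: ccaa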